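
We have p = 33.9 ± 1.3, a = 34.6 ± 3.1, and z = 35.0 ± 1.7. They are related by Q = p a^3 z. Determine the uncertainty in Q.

1.36e+07

Each factor contributes (exponent × relative error)² to (δQ/Q)²:
  (1·δp/p)² = (1×0.0383)² = 0.00147;  (3·δa/a)² = (3×0.0896)² = 0.0722;  (1·δz/z)² = (1×0.0486)² = 0.00236
δQ/Q = √(0.0761) = 0.276
Q = 4.91e+07, so δQ = 0.276 × 4.91e+07 = 1.36e+07.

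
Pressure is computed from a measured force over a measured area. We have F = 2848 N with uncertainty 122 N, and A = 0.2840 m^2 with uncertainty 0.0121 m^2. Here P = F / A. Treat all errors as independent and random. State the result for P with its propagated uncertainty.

Products/powers → add relative errors in quadrature, weighted by exponent:
  (1·δF/F)² = (1×0.0428)² = 0.00184;  (-1·δA/A)² = (-1×0.0426)² = 0.00182
δP/P = √(0.00365) = 0.0604
P = 10030 Pa, so δP = 0.0604 × 10030 = 606 Pa.

10030 ± 606 Pa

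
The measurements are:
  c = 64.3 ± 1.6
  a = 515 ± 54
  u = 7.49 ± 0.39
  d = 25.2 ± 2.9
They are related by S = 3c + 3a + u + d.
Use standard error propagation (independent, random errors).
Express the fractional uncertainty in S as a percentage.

9.15%

Each term contributes (cᵢ δxᵢ)² to (δS)²:
  (3·δc)² = 23.0;  (3·δa)² = 26200;  (δu)² = 0.152;  (δd)² = 8.41
δS = √(26300) = 162
S = 1770, so δS/S = 162/1770 = 0.0915.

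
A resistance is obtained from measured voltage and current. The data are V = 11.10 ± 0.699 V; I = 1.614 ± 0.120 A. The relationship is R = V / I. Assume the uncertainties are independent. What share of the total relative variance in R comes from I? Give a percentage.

58.2%

(δR/R)² = (1·δV/V)² + (-1·δI/I)²
  V term: (1×0.0630)² = 0.00397
  I term: (-1×0.0743)² = 0.00553
Total = 0.00949. Share from I = 0.00553/0.00949 = 0.582.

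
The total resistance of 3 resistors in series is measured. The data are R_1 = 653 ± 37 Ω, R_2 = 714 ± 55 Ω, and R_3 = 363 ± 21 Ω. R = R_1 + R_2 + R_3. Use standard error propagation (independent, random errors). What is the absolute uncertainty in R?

69.5 Ω

Sums and differences: (δR)² = Σ (cᵢ δxᵢ)².
  (δR_1)² = 1370;  (δR_2)² = 3020;  (δR_3)² = 441
δR = √(4840) = 69.5 Ω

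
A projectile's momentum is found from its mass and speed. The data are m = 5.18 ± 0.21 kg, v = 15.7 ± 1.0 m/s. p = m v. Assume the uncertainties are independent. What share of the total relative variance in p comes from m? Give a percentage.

28.8%

(δp/p)² = (1·δm/m)² + (1·δv/v)²
  m term: (1×0.0405)² = 0.00164
  v term: (1×0.0637)² = 0.00406
Total = 0.00570. Share from m = 0.00164/0.00570 = 0.288.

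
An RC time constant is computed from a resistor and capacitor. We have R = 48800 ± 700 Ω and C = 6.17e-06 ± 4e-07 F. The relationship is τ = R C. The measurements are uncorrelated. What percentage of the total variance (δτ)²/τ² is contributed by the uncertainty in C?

(δτ/τ)² = (1·δR/R)² + (1·δC/C)²
  R term: (1×0.0143)² = 0.000206
  C term: (1×0.0648)² = 0.00420
Total = 0.00441. Share from C = 0.00420/0.00441 = 0.953.

95.3%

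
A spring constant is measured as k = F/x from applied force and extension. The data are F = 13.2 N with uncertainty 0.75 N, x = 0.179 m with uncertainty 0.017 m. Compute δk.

Each factor contributes (exponent × relative error)² to (δk/k)²:
  (1·δF/F)² = (1×0.0568)² = 0.00323;  (-1·δx/x)² = (-1×0.0950)² = 0.00902
δk/k = √(0.0122) = 0.111
k = 73.7 N/m, so δk = 0.111 × 73.7 = 8.16 N/m.

8.16 N/m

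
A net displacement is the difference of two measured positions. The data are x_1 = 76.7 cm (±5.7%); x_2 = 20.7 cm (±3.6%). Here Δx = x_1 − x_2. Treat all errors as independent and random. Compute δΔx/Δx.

Δx is a linear combination, so absolute uncertainties add in quadrature:
  (δx_1)² = 19.1;  (δx_2)² = 0.555
δΔx = √(19.7) = 4.43 cm
Δx = 56.0 cm, so δΔx/Δx = 4.43/56.0 = 0.0792.

0.0792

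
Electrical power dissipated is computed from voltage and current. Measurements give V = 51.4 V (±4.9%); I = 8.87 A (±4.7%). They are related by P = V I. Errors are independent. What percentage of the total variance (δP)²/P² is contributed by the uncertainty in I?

47.9%

(δP/P)² = (1·δV/V)² + (1·δI/I)²
  V term: (1×0.0490)² = 0.00240
  I term: (1×0.0470)² = 0.00221
Total = 0.00461. Share from I = 0.00221/0.00461 = 0.479.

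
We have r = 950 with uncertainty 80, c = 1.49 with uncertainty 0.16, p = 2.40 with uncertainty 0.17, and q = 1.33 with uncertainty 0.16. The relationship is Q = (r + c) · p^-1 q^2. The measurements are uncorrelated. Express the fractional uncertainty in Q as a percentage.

Let u = r + c = 951. δu = √(δr² + δc²) = √(6400 + 0.0256) = 80.0, so δu/u = 0.0841.
Q is then a monomial in u, p, q:
δQ/Q = √((δu/u)² + (-1·δp/p)² + (2·δq/q)²) = √(0.00707 + 0.00502 + 0.0579) = 0.265

26.5%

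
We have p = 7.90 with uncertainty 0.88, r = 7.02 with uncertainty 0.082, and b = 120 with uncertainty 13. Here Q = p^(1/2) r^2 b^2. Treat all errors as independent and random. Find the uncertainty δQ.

4.49e+05

Relative error in a monomial: (δQ/Q)² = Σ (nᵢ · δxᵢ/xᵢ)².
  (½·δp/p)² = (0.5×0.111)² = 0.00310;  (2·δr/r)² = (2×0.0117)² = 0.000546;  (2·δb/b)² = (2×0.108)² = 0.0469
δQ/Q = √(0.0506) = 0.225
Q = 1.99e+06, so δQ = 0.225 × 1.99e+06 = 4.49e+05.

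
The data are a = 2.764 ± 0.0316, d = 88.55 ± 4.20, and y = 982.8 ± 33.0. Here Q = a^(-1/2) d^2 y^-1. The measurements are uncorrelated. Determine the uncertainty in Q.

Products/powers → add relative errors in quadrature, weighted by exponent:
  (−½·δa/a)² = (-0.5×0.0114)² = 3.27e-05;  (2·δd/d)² = (2×0.0474)² = 0.00900;  (-1·δy/y)² = (-1×0.0336)² = 0.00113
δQ/Q = √(0.0102) = 0.101
Q = 4.799, so δQ = 0.101 × 4.799 = 0.484.

0.484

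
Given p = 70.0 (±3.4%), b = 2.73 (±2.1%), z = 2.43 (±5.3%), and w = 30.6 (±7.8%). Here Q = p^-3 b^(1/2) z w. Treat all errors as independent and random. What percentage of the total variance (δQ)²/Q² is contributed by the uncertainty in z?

14.5%

(δQ/Q)² = (-3·δp/p)² + (½·δb/b)² + (1·δz/z)² + (1·δw/w)²
  p term: (-3×0.0340)² = 0.0104
  b term: (0.5×0.0210)² = 0.000110
  z term: (1×0.0530)² = 0.00281
  w term: (1×0.0780)² = 0.00608
Total = 0.0194. Share from z = 0.00281/0.0194 = 0.145.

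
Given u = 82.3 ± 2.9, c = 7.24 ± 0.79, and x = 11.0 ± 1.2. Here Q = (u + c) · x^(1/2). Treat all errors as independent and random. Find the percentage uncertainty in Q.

Let w = u + c = 89.5. δw = √(δu² + δc²) = √(8.41 + 0.624) = 3.01, so δw/w = 0.0336.
Q is then a monomial in w, x:
δQ/Q = √((δw/w)² + (½·δx/x)²) = √(0.00113 + 0.00298) = 0.0640

6.40%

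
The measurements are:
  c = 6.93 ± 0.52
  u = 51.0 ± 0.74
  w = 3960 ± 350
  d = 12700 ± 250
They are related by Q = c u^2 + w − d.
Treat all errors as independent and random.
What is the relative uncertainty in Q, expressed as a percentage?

Let p = c·u^2 = 18000. δp/p = √((1·δc/c)² + (2·δu/u)²) = √(0.00563 + 0.000842) = 0.0805, so δp = 1450.
Q = p + w − d: δQ = √(δp² + δw² + δd²) = √(2.1e+06 + 1.22e+05 + 62500) = 1510
Q = 9280, so δQ/Q = 1510/9280 = 0.163.

16.3%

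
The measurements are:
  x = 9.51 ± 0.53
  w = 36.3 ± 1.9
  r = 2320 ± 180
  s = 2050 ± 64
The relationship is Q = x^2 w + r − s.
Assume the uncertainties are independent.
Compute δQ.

447

Let p = x^2·w = 3280. δp/p = √((2·δx/x)² + (1·δw/w)²) = √(0.0124 + 0.00274) = 0.123, so δp = 404.
Q = p + r − s: δQ = √(δp² + δr² + δs²) = √(1.63e+05 + 32400 + 4100) = 447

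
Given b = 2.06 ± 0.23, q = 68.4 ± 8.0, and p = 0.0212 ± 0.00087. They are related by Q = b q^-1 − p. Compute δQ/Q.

0.555

Let w = b·q^-1 = 0.0301. δw/w = √((1·δb/b)² + (-1·δq/q)²) = √(0.0125 + 0.0137) = 0.162, so δw = 0.00487.
Q = w − p: δQ = √(δw² + δp²) = √(2.37e-05 + 7.57e-07) = 0.00495
Q = 0.00892, so δQ/Q = 0.00495/0.00892 = 0.555.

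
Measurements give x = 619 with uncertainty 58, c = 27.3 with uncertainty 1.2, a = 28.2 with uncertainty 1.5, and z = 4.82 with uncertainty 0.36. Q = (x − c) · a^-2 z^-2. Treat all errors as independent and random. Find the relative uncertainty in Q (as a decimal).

Let u = x − c = 592. δu = √(δx² + δc²) = √(3360 + 1.44) = 58.0, so δu/u = 0.0980.
Q is then a monomial in u, a, z:
δQ/Q = √((δu/u)² + (-2·δa/a)² + (-2·δz/z)²) = √(0.00961 + 0.0113 + 0.0223) = 0.208

0.208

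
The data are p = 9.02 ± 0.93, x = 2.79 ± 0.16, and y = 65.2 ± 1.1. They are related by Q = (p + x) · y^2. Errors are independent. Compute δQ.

Let u = p + x = 11.8. δu = √(δp² + δx²) = √(0.865 + 0.0256) = 0.944, so δu/u = 0.0799.
Q is then a monomial in u, y:
δQ/Q = √((δu/u)² + (2·δy/y)²) = √(0.00638 + 0.00114) = 0.0867
Q = 50200, so δQ = 0.0867 × 50200 = 4350.

4350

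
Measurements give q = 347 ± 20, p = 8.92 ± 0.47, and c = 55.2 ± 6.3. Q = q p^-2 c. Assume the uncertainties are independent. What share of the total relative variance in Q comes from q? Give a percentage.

(δQ/Q)² = (1·δq/q)² + (-2·δp/p)² + (1·δc/c)²
  q term: (1×0.0576)² = 0.00332
  p term: (-2×0.0527)² = 0.0111
  c term: (1×0.114)² = 0.0130
Total = 0.0275. Share from q = 0.00332/0.0275 = 0.121.

12.1%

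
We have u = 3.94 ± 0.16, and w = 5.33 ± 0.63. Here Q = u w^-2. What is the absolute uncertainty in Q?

For a monomial Q ∝ u, w^-2, fractional errors add in quadrature:
  (1·δu/u)² = (1×0.0406)² = 0.00165;  (-2·δw/w)² = (-2×0.118)² = 0.0559
δQ/Q = √(0.0575) = 0.240
Q = 0.139, so δQ = 0.240 × 0.139 = 0.0333.

0.0333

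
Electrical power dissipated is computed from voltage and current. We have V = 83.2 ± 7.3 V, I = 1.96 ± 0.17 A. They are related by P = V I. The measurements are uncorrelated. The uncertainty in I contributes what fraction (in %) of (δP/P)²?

(δP/P)² = (1·δV/V)² + (1·δI/I)²
  V term: (1×0.0877)² = 0.00770
  I term: (1×0.0867)² = 0.00752
Total = 0.0152. Share from I = 0.00752/0.0152 = 0.494.

49.4%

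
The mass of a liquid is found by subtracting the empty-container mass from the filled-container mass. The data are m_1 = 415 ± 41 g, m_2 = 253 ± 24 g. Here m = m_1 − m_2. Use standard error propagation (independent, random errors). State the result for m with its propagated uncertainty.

For a sum/difference, combine absolute errors in quadrature:
  (δm_1)² = 1680;  (δm_2)² = 576
δm = √(2260) = 47.5 g
m = 162 g.

162 ± 47.5 g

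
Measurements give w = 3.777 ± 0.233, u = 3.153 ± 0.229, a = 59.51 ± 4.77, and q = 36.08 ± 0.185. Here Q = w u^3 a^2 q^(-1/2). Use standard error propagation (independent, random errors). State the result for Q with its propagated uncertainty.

Each factor contributes (exponent × relative error)² to (δQ/Q)²:
  (1·δw/w)² = (1×0.0617)² = 0.00381;  (3·δu/u)² = (3×0.0726)² = 0.0475;  (2·δa/a)² = (2×0.0802)² = 0.0257;  (−½·δq/q)² = (-0.5×0.00513)² = 6.57e-06
δQ/Q = √(0.0770) = 0.277
Q = 69800, so δQ = 0.277 × 69800 = 19400.

69800 ± 19400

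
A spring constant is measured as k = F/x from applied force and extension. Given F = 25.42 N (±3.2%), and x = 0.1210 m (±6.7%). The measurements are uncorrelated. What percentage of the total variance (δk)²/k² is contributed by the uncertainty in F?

18.6%

(δk/k)² = (1·δF/F)² + (-1·δx/x)²
  F term: (1×0.0320)² = 0.00102
  x term: (-1×0.0670)² = 0.00449
Total = 0.00551. Share from F = 0.00102/0.00551 = 0.186.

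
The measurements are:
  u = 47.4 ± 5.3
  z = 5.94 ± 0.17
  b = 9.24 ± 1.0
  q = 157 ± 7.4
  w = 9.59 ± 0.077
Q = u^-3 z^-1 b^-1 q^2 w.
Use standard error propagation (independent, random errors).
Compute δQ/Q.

0.366

Each factor contributes (exponent × relative error)² to (δQ/Q)²:
  (-3·δu/u)² = (-3×0.112)² = 0.113;  (-1·δz/z)² = (-1×0.0286)² = 0.000819;  (-1·δb/b)² = (-1×0.108)² = 0.0117;  (2·δq/q)² = (2×0.0471)² = 0.00889;  (1·δw/w)² = (1×0.00803)² = 6.45e-05
δQ/Q = √(0.134) = 0.366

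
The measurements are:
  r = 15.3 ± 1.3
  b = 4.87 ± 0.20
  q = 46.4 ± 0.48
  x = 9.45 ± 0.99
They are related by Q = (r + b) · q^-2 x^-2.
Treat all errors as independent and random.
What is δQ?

Let u = r + b = 20.2. δu = √(δr² + δb²) = √(1.69 + 0.0400) = 1.32, so δu/u = 0.0652.
Q is then a monomial in u, q, x:
δQ/Q = √((δu/u)² + (-2·δq/q)² + (-2·δx/x)²) = √(0.00425 + 0.000428 + 0.0439) = 0.220
Q = 0.000105, so δQ = 0.220 × 0.000105 = 2.31e-05.

2.31e-05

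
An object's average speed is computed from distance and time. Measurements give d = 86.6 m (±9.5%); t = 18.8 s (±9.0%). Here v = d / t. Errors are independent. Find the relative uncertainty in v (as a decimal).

0.131

Relative error in a monomial: (δv/v)² = Σ (nᵢ · δxᵢ/xᵢ)².
  (1·δd/d)² = (1×0.0950)² = 0.00903;  (-1·δt/t)² = (-1×0.0900)² = 0.00810
δv/v = √(0.0171) = 0.131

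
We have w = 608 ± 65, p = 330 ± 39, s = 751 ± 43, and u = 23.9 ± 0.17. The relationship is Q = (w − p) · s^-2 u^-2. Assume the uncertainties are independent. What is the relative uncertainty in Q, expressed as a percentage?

Let h = w − p = 278. δh = √(δw² + δp²) = √(4220 + 1520) = 75.8, so δh/h = 0.273.
Q is then a monomial in h, s, u:
δQ/Q = √((δh/h)² + (-2·δs/s)² + (-2·δu/u)²) = √(0.0743 + 0.0131 + 0.000202) = 0.296

29.6%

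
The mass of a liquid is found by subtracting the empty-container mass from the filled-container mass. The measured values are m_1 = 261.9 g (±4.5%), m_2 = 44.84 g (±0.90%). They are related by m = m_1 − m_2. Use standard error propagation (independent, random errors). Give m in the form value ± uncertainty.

217.1 ± 11.8 g

Each term contributes (cᵢ δxᵢ)² to (δm)²:
  (δm_1)² = 139;  (δm_2)² = 0.163
δm = √(139) = 11.8 g
m = 217.1 g.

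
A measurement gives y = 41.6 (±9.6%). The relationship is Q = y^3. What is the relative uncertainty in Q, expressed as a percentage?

28.8%

Since Q is a product/quotient, work with relative uncertainties:
  (3·δy/y)² = (3×0.0960)² = 0.0829
δQ/Q = √(0.0829) = 0.288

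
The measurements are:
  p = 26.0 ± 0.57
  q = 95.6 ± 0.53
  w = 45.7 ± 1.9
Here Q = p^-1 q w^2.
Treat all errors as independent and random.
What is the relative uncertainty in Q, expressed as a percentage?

8.62%

Each factor contributes (exponent × relative error)² to (δQ/Q)²:
  (-1·δp/p)² = (-1×0.0219)² = 0.000481;  (1·δq/q)² = (1×0.00554)² = 3.07e-05;  (2·δw/w)² = (2×0.0416)² = 0.00691
δQ/Q = √(0.00743) = 0.0862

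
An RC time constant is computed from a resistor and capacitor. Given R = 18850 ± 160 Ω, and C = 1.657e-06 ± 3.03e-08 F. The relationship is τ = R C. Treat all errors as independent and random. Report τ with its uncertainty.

0.03123 ± 0.000630 s

τ is a product of powers, so relative uncertainties combine in quadrature:
  (1·δR/R)² = (1×0.00849)² = 7.2e-05;  (1·δC/C)² = (1×0.0183)² = 0.000334
δτ/τ = √(0.000406) = 0.0202
τ = 0.03123 s, so δτ = 0.0202 × 0.03123 = 0.000630 s.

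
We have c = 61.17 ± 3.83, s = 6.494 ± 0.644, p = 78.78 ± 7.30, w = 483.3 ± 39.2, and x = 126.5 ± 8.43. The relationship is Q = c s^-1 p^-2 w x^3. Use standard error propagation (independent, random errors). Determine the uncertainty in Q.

4.57e+05

Relative error in a monomial: (δQ/Q)² = Σ (nᵢ · δxᵢ/xᵢ)².
  (1·δc/c)² = (1×0.0626)² = 0.00392;  (-1·δs/s)² = (-1×0.0992)² = 0.00983;  (-2·δp/p)² = (-2×0.0927)² = 0.0343;  (1·δw/w)² = (1×0.0811)² = 0.00658;  (3·δx/x)² = (3×0.0666)² = 0.0400
δQ/Q = √(0.0946) = 0.308
Q = 1.485e+06, so δQ = 0.308 × 1.485e+06 = 4.57e+05.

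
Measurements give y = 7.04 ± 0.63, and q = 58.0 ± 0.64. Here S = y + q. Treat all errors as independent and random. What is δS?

0.898

Each term contributes (cᵢ δxᵢ)² to (δS)²:
  (δy)² = 0.397;  (δq)² = 0.410
δS = √(0.806) = 0.898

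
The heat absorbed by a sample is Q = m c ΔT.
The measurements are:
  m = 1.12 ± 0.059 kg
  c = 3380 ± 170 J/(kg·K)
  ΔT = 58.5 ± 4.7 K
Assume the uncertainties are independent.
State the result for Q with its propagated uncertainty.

Relative error in a monomial: (δQ/Q)² = Σ (nᵢ · δxᵢ/xᵢ)².
  (1·δm/m)² = (1×0.0527)² = 0.00278;  (1·δc/c)² = (1×0.0503)² = 0.00253;  (1·δΔT/ΔT)² = (1×0.0803)² = 0.00645
δQ/Q = √(0.0118) = 0.108
Q = 2.21e+05 J, so δQ = 0.108 × 2.21e+05 = 24000 J.

(2.21 ± 0.240) × 10^5 J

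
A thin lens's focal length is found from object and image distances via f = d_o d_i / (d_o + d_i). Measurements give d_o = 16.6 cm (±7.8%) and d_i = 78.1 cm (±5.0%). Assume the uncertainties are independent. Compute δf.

0.889 cm

∂f/∂d_o = (d_i/(d_o+d_i))² = 0.680;  ∂f/∂d_i = (d_o/(d_o+d_i))² = 0.0307
δf = √((∂f/∂d_o · δd_o)² + (∂f/∂d_i · δd_i)²) = √(0.776 + 0.0144) = 0.889 cm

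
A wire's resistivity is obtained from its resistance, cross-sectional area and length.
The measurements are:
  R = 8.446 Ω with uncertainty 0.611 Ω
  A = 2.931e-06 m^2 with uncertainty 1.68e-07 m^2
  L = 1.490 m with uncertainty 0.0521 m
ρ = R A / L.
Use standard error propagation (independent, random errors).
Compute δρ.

Relative error in a monomial: (δρ/ρ)² = Σ (nᵢ · δxᵢ/xᵢ)².
  (1·δR/R)² = (1×0.0723)² = 0.00523;  (1·δA/A)² = (1×0.0573)² = 0.00329;  (-1·δL/L)² = (-1×0.0350)² = 0.00122
δρ/ρ = √(0.00974) = 0.0987
ρ = 1.661e-05 Ω·m, so δρ = 0.0987 × 1.661e-05 = 1.64e-06 Ω·m.

1.64e-06 Ω·m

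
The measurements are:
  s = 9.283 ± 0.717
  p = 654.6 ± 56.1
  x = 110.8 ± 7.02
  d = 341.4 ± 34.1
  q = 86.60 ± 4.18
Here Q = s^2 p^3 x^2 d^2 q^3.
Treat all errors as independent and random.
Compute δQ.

Products/powers → add relative errors in quadrature, weighted by exponent:
  (2·δs/s)² = (2×0.0772)² = 0.0239;  (3·δp/p)² = (3×0.0857)² = 0.0661;  (2·δx/x)² = (2×0.0634)² = 0.0161;  (2·δd/d)² = (2×0.0999)² = 0.0399;  (3·δq/q)² = (3×0.0483)² = 0.0210
δQ/Q = √(0.167) = 0.409
Q = 2.246e+25, so δQ = 0.409 × 2.246e+25 = 9.18e+24.

9.18e+24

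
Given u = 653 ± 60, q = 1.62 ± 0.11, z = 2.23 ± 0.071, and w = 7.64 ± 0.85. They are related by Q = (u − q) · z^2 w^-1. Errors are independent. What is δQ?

Let h = u − q = 651. δh = √(δu² + δq²) = √(3600 + 0.0121) = 60.0, so δh/h = 0.0921.
Q is then a monomial in h, z, w:
δQ/Q = √((δh/h)² + (2·δz/z)² + (-1·δw/w)²) = √(0.00848 + 0.00405 + 0.0124) = 0.158
Q = 424, so δQ = 0.158 × 424 = 66.9.

66.9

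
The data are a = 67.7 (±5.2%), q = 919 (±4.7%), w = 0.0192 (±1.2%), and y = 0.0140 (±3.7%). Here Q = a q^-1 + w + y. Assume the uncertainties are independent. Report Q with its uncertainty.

Let p = a·q^-1 = 0.0737. δp/p = √((1·δa/a)² + (-1·δq/q)²) = √(0.00270 + 0.00221) = 0.0701, so δp = 0.00516.
Q = p + w + y: δQ = √(δp² + δw² + δy²) = √(2.67e-05 + 5.31e-08 + 2.68e-07) = 0.00519
Q = 0.107.

0.107 ± 0.00519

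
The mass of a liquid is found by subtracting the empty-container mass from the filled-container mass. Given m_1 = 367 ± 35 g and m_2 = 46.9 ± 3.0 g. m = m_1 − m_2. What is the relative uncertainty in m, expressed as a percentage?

Absolute uncertainties add in quadrature for a linear combination:
  (δm_1)² = 1220;  (δm_2)² = 9.00
δm = √(1230) = 35.1 g
m = 320 g, so δm/m = 35.1/320 = 0.110.

11.0%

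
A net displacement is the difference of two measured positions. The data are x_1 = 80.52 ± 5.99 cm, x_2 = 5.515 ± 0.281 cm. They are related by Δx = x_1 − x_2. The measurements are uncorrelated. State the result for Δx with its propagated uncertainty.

75.00 ± 6.00 cm

Δx is a linear combination, so absolute uncertainties add in quadrature:
  (δx_1)² = 35.9;  (δx_2)² = 0.0790
δΔx = √(36.0) = 6.00 cm
Δx = 75.00 cm.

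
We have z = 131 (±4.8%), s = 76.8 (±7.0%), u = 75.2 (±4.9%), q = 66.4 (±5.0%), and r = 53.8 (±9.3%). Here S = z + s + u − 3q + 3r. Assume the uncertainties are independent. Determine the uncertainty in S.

20.2

For a sum/difference, combine absolute errors in quadrature:
  (δz)² = 39.5;  (δs)² = 28.9;  (δu)² = 13.6;  (3·δq)² = 99.2;  (3·δr)² = 225
δS = √(407) = 20.2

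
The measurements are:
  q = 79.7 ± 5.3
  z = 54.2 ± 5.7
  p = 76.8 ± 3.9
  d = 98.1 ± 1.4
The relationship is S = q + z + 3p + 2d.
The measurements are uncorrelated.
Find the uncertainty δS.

Absolute uncertainties add in quadrature for a linear combination:
  (δq)² = 28.1;  (δz)² = 32.5;  (3·δp)² = 137;  (2·δd)² = 7.84
δS = √(205) = 14.3

14.3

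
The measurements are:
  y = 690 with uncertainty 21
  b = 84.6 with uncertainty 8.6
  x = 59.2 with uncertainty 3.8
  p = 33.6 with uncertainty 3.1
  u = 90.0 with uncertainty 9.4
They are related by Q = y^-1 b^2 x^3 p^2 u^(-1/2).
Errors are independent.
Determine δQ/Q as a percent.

Q is a product of powers, so relative uncertainties combine in quadrature:
  (-1·δy/y)² = (-1×0.0304)² = 0.000926;  (2·δb/b)² = (2×0.102)² = 0.0413;  (3·δx/x)² = (3×0.0642)² = 0.0371;  (2·δp/p)² = (2×0.0923)² = 0.0340;  (−½·δu/u)² = (-0.5×0.104)² = 0.00273
δQ/Q = √(0.116) = 0.341

34.1%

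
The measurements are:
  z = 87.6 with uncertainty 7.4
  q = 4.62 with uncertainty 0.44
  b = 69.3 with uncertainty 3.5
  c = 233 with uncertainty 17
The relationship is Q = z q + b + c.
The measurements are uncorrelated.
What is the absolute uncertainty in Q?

54.4

Let p = z·q = 405. δp/p = √((1·δz/z)² + (1·δq/q)²) = √(0.00714 + 0.00907) = 0.127, so δp = 51.5.
Q = p + b + c: δQ = √(δp² + δb² + δc²) = √(2650 + 12.2 + 289) = 54.4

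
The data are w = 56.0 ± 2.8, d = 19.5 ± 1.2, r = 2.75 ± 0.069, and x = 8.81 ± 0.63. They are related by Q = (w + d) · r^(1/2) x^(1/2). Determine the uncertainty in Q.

Let u = w + d = 75.5. δu = √(δw² + δd²) = √(7.84 + 1.44) = 3.05, so δu/u = 0.0403.
Q is then a monomial in u, r, x:
δQ/Q = √((δu/u)² + (½·δr/r)² + (½·δx/x)²) = √(0.00163 + 0.000157 + 0.00128) = 0.0554
Q = 372, so δQ = 0.0554 × 372 = 20.6.

20.6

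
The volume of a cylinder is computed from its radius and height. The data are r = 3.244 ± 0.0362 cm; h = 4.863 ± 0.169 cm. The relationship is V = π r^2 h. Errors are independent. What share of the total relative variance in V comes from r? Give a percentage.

(δV/V)² = (2·δr/r)² + (1·δh/h)²
  r term: (2×0.0112)² = 0.000498
  h term: (1×0.0348)² = 0.00121
Total = 0.00171. Share from r = 0.000498/0.00171 = 0.292.

29.2%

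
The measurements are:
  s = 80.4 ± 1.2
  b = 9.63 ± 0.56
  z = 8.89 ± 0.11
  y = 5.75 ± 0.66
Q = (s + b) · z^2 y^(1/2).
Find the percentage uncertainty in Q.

Let u = s + b = 90.0. δu = √(δs² + δb²) = √(1.44 + 0.314) = 1.32, so δu/u = 0.0147.
Q is then a monomial in u, z, y:
δQ/Q = √((δu/u)² + (2·δz/z)² + (½·δy/y)²) = √(0.000216 + 0.000612 + 0.00329) = 0.0642

6.42%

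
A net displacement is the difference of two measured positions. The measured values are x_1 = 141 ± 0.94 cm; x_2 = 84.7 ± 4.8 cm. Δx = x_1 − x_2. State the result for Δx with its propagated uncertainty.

56.3 ± 4.89 cm

Each term contributes (cᵢ δxᵢ)² to (δΔx)²:
  (δx_1)² = 0.884;  (δx_2)² = 23.0
δΔx = √(23.9) = 4.89 cm
Δx = 56.3 cm.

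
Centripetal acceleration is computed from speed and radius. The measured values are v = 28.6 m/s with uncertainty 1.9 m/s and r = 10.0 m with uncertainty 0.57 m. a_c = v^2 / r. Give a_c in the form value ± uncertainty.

Relative error in a monomial: (δa_c/a_c)² = Σ (nᵢ · δxᵢ/xᵢ)².
  (2·δv/v)² = (2×0.0664)² = 0.0177;  (-1·δr/r)² = (-1×0.0570)² = 0.00325
δa_c/a_c = √(0.0209) = 0.145
a_c = 81.8 m/s^2, so δa_c = 0.145 × 81.8 = 11.8 m/s^2.

81.8 ± 11.8 m/s^2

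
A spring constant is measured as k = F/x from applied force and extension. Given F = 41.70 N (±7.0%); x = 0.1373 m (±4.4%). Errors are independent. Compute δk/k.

For a monomial k ∝ F, x^-1, fractional errors add in quadrature:
  (1·δF/F)² = (1×0.0700)² = 0.00490;  (-1·δx/x)² = (-1×0.0440)² = 0.00194
δk/k = √(0.00684) = 0.0827

0.0827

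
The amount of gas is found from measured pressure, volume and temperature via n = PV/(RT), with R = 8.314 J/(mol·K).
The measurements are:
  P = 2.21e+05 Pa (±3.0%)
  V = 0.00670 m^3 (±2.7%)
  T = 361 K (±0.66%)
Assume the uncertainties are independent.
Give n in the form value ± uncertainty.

0.493 ± 0.0202 mol

Products/powers → add relative errors in quadrature, weighted by exponent:
  (1·δP/P)² = (1×0.0300)² = 0.000900;  (1·δV/V)² = (1×0.0270)² = 0.000729;  (-1·δT/T)² = (-1×0.00660)² = 4.36e-05
δn/n = √(0.00167) = 0.0409
n = 0.493 mol, so δn = 0.0409 × 0.493 = 0.0202 mol.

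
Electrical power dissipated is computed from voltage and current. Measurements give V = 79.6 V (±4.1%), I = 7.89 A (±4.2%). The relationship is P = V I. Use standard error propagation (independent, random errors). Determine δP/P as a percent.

Relative error in a monomial: (δP/P)² = Σ (nᵢ · δxᵢ/xᵢ)².
  (1·δV/V)² = (1×0.0410)² = 0.00168;  (1·δI/I)² = (1×0.0420)² = 0.00176
δP/P = √(0.00344) = 0.0587

5.87%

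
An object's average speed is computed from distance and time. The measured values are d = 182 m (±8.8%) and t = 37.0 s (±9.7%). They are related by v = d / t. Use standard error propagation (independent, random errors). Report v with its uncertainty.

v is a product of powers, so relative uncertainties combine in quadrature:
  (1·δd/d)² = (1×0.0880)² = 0.00774;  (-1·δt/t)² = (-1×0.0970)² = 0.00941
δv/v = √(0.0172) = 0.131
v = 4.92 m/s, so δv = 0.131 × 4.92 = 0.644 m/s.

4.92 ± 0.644 m/s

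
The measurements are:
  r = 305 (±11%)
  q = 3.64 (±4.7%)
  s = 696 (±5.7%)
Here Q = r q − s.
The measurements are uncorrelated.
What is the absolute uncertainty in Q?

139

Let p = r·q = 1110. δp/p = √((1·δr/r)² + (1·δq/q)²) = √(0.0121 + 0.00221) = 0.120, so δp = 133.
Q = p − s: δQ = √(δp² + δs²) = √(17600 + 1570) = 139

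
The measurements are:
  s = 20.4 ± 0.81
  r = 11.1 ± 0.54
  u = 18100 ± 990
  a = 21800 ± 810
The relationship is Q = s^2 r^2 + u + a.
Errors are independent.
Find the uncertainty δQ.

6570

Let p = s^2·r^2 = 51300. δp/p = √((2·δs/s)² + (2·δr/r)²) = √(0.00631 + 0.00947) = 0.126, so δp = 6440.
Q = p + u + a: δQ = √(δp² + δu² + δa²) = √(4.15e+07 + 9.8e+05 + 6.56e+05) = 6570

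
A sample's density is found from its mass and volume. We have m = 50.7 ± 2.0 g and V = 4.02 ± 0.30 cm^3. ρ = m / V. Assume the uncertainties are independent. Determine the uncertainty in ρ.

1.06 g/cm^3

Products/powers → add relative errors in quadrature, weighted by exponent:
  (1·δm/m)² = (1×0.0394)² = 0.00156;  (-1·δV/V)² = (-1×0.0746)² = 0.00557
δρ/ρ = √(0.00713) = 0.0844
ρ = 12.6 g/cm^3, so δρ = 0.0844 × 12.6 = 1.06 g/cm^3.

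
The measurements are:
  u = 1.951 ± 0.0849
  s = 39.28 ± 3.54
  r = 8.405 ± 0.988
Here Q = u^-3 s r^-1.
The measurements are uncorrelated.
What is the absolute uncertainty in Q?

0.124

Products/powers → add relative errors in quadrature, weighted by exponent:
  (-3·δu/u)² = (-3×0.0435)² = 0.0170;  (1·δs/s)² = (1×0.0901)² = 0.00812;  (-1·δr/r)² = (-1×0.118)² = 0.0138
δQ/Q = √(0.0390) = 0.197
Q = 0.6293, so δQ = 0.197 × 0.6293 = 0.124.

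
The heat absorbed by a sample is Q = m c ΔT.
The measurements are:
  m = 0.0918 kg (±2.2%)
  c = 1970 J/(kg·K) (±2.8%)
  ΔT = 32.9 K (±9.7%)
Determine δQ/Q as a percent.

Products/powers → add relative errors in quadrature, weighted by exponent:
  (1·δm/m)² = (1×0.0220)² = 0.000484;  (1·δc/c)² = (1×0.0280)² = 0.000784;  (1·δΔT/ΔT)² = (1×0.0970)² = 0.00941
δQ/Q = √(0.0107) = 0.103

10.3%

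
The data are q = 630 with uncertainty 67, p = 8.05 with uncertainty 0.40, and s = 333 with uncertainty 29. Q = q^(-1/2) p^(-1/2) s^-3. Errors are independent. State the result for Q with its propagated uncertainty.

Each factor contributes (exponent × relative error)² to (δQ/Q)²:
  (−½·δq/q)² = (-0.5×0.106)² = 0.00283;  (−½·δp/p)² = (-0.5×0.0497)² = 0.000617;  (-3·δs/s)² = (-3×0.0871)² = 0.0683
δQ/Q = √(0.0717) = 0.268
Q = 3.8e-10, so δQ = 0.268 × 3.8e-10 = 1.02e-10.

(3.80 ± 1.02) × 10^-10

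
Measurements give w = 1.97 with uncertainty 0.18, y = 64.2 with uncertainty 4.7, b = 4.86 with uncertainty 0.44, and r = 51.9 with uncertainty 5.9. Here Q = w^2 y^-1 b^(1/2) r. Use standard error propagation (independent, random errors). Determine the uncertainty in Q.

Relative error in a monomial: (δQ/Q)² = Σ (nᵢ · δxᵢ/xᵢ)².
  (2·δw/w)² = (2×0.0914)² = 0.0334;  (-1·δy/y)² = (-1×0.0732)² = 0.00536;  (½·δb/b)² = (0.5×0.0905)² = 0.00205;  (1·δr/r)² = (1×0.114)² = 0.0129
δQ/Q = √(0.0537) = 0.232
Q = 6.92, so δQ = 0.232 × 6.92 = 1.60.

1.60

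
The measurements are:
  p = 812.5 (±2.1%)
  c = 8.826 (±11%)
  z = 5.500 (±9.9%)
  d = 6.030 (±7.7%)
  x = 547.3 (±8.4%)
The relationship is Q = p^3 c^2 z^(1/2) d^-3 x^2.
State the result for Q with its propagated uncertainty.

(1.339 ± 0.494) × 10^14

Since Q is a product/quotient, work with relative uncertainties:
  (3·δp/p)² = (3×0.0210)² = 0.00397;  (2·δc/c)² = (2×0.110)² = 0.0484;  (½·δz/z)² = (0.5×0.0990)² = 0.00245;  (-3·δd/d)² = (-3×0.0770)² = 0.0534;  (2·δx/x)² = (2×0.0840)² = 0.0282
δQ/Q = √(0.136) = 0.369
Q = 1.339e+14, so δQ = 0.369 × 1.339e+14 = 4.94e+13.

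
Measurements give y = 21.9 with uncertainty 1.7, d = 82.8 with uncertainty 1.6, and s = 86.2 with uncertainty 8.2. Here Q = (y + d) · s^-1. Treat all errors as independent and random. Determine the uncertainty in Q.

0.119

Let u = y + d = 105. δu = √(δy² + δd²) = √(2.89 + 2.56) = 2.33, so δu/u = 0.0223.
Q is then a monomial in u, s:
δQ/Q = √((δu/u)² + (-1·δs/s)²) = √(0.000497 + 0.00905) = 0.0977
Q = 1.21, so δQ = 0.0977 × 1.21 = 0.119.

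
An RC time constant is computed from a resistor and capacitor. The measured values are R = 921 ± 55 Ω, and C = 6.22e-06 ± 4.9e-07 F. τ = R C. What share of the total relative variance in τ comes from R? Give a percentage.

(δτ/τ)² = (1·δR/R)² + (1·δC/C)²
  R term: (1×0.0597)² = 0.00357
  C term: (1×0.0788)² = 0.00621
Total = 0.00977. Share from R = 0.00357/0.00977 = 0.365.

36.5%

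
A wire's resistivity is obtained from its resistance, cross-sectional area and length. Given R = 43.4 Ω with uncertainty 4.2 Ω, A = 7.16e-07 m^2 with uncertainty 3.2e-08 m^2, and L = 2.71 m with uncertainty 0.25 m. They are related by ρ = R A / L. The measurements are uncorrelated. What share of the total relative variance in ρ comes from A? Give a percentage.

(δρ/ρ)² = (1·δR/R)² + (1·δA/A)² + (-1·δL/L)²
  R term: (1×0.0968)² = 0.00937
  A term: (1×0.0447)² = 0.00200
  L term: (-1×0.0923)² = 0.00851
Total = 0.0199. Share from A = 0.00200/0.0199 = 0.101.

10.1%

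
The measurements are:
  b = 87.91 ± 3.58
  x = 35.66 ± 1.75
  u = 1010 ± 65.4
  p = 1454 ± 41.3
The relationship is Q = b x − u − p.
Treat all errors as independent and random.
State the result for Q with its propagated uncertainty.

Let w = b·x = 3135. δw/w = √((1·δb/b)² + (1·δx/x)²) = √(0.00166 + 0.00241) = 0.0638, so δw = 200.
Q = w − u − p: δQ = √(δw² + δu² + δp²) = √(40000 + 4280 + 1710) = 214
Q = 670.9.

670.9 ± 214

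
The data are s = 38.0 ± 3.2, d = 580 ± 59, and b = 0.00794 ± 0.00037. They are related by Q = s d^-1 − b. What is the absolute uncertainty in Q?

0.00866

Let p = s·d^-1 = 0.0655. δp/p = √((1·δs/s)² + (-1·δd/d)²) = √(0.00709 + 0.0103) = 0.132, so δp = 0.00865.
Q = p − b: δQ = √(δp² + δb²) = √(7.49e-05 + 1.37e-07) = 0.00866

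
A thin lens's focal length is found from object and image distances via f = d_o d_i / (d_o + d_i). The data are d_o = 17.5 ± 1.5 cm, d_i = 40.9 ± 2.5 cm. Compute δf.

0.769 cm

∂f/∂d_o = (d_i/(d_o+d_i))² = 0.490;  ∂f/∂d_i = (d_o/(d_o+d_i))² = 0.0898
δf = √((∂f/∂d_o · δd_o)² + (∂f/∂d_i · δd_i)²) = √(0.541 + 0.0504) = 0.769 cm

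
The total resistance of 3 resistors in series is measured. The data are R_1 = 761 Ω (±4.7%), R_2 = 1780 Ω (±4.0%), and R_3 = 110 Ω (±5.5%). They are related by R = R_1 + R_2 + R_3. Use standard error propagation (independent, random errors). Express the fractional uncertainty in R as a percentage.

Absolute uncertainties add in quadrature for a linear combination:
  (δR_1)² = 1280;  (δR_2)² = 5070;  (δR_3)² = 36.6
δR = √(6390) = 79.9 Ω
R = 2650 Ω, so δR/R = 79.9/2650 = 0.0301.

3.01%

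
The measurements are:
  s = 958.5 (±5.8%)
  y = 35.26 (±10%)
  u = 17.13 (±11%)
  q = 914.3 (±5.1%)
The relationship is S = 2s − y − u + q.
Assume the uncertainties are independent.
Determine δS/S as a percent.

Sums and differences: (δS)² = Σ (cᵢ δxᵢ)².
  (2·δs)² = 12400;  (δy)² = 12.4;  (δu)² = 3.55;  (δq)² = 2170
δS = √(14600) = 121
S = 2779, so δS/S = 121/2779 = 0.0434.

4.34%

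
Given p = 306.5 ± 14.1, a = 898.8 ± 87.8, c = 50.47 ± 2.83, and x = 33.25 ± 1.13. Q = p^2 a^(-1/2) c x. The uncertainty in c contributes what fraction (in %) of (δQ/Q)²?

(δQ/Q)² = (2·δp/p)² + (−½·δa/a)² + (1·δc/c)² + (1·δx/x)²
  p term: (2×0.0460)² = 0.00847
  a term: (-0.5×0.0977)² = 0.00239
  c term: (1×0.0561)² = 0.00314
  x term: (1×0.0340)² = 0.00115
Total = 0.0151. Share from c = 0.00314/0.0151 = 0.208.

20.8%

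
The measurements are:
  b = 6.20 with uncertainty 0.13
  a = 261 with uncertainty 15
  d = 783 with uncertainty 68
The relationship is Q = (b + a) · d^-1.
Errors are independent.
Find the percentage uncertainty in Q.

Let u = b + a = 267. δu = √(δb² + δa²) = √(0.0169 + 225) = 15.0, so δu/u = 0.0561.
Q is then a monomial in u, d:
δQ/Q = √((δu/u)² + (-1·δd/d)²) = √(0.00315 + 0.00754) = 0.103

10.3%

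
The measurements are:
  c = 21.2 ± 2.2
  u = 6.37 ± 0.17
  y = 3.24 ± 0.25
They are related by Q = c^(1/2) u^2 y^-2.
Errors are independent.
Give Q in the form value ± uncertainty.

17.8 ± 3.05

Since Q is a product/quotient, work with relative uncertainties:
  (½·δc/c)² = (0.5×0.104)² = 0.00269;  (2·δu/u)² = (2×0.0267)² = 0.00285;  (-2·δy/y)² = (-2×0.0772)² = 0.0238
δQ/Q = √(0.0294) = 0.171
Q = 17.8, so δQ = 0.171 × 17.8 = 3.05.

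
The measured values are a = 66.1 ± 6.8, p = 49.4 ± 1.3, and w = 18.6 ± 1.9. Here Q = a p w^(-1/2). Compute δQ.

89.2

Since Q is a product/quotient, work with relative uncertainties:
  (1·δa/a)² = (1×0.103)² = 0.0106;  (1·δp/p)² = (1×0.0263)² = 0.000693;  (−½·δw/w)² = (-0.5×0.102)² = 0.00261
δQ/Q = √(0.0139) = 0.118
Q = 757, so δQ = 0.118 × 757 = 89.2.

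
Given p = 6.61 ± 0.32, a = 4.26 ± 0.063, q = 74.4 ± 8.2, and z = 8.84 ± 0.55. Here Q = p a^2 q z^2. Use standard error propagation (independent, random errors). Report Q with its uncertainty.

Since Q is a product/quotient, work with relative uncertainties:
  (1·δp/p)² = (1×0.0484)² = 0.00234;  (2·δa/a)² = (2×0.0148)² = 0.000875;  (1·δq/q)² = (1×0.110)² = 0.0121;  (2·δz/z)² = (2×0.0622)² = 0.0155
δQ/Q = √(0.0308) = 0.176
Q = 6.97e+05, so δQ = 0.176 × 6.97e+05 = 1.22e+05.

(6.97 ± 1.22) × 10^5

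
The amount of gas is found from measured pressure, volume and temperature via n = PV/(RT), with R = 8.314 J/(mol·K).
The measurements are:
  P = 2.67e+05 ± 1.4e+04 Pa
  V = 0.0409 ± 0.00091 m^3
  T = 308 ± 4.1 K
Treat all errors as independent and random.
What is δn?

0.249 mol

Each factor contributes (exponent × relative error)² to (δn/n)²:
  (1·δP/P)² = (1×0.0524)² = 0.00275;  (1·δV/V)² = (1×0.0222)² = 0.000495;  (-1·δT/T)² = (-1×0.0133)² = 0.000177
δn/n = √(0.00342) = 0.0585
n = 4.26 mol, so δn = 0.0585 × 4.26 = 0.249 mol.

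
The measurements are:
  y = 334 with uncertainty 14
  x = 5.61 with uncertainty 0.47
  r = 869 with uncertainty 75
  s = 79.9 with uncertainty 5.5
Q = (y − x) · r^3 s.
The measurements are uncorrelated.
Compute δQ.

Let u = y − x = 328. δu = √(δy² + δx²) = √(196 + 0.221) = 14.0, so δu/u = 0.0427.
Q is then a monomial in u, r, s:
δQ/Q = √((δu/u)² + (3·δr/r)² + (1·δs/s)²) = √(0.00182 + 0.0670 + 0.00474) = 0.271
Q = 1.72e+13, so δQ = 0.271 × 1.72e+13 = 4.67e+12.

4.67e+12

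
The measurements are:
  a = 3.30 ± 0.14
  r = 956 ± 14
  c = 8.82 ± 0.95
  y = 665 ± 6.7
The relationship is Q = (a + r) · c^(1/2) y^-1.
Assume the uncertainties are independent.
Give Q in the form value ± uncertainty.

4.28 ± 0.243

Let u = a + r = 959. δu = √(δa² + δr²) = √(0.0196 + 196) = 14.0, so δu/u = 0.0146.
Q is then a monomial in u, c, y:
δQ/Q = √((δu/u)² + (½·δc/c)² + (-1·δy/y)²) = √(0.000213 + 0.00290 + 0.000102) = 0.0567
Q = 4.28, so δQ = 0.0567 × 4.28 = 0.243.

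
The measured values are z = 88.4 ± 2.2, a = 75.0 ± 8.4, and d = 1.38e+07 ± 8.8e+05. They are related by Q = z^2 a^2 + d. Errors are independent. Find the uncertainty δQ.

Let p = z^2·a^2 = 4.4e+07. δp/p = √((2·δz/z)² + (2·δa/a)²) = √(0.00248 + 0.0502) = 0.229, so δp = 1.01e+07.
Q = p + d: δQ = √(δp² + δd²) = √(1.02e+14 + 7.74e+11) = 1.01e+07

1.01e+07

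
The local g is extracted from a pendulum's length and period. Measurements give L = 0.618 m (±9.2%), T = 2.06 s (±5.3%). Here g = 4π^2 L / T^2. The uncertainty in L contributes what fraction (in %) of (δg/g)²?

(δg/g)² = (1·δL/L)² + (-2·δT/T)²
  L term: (1×0.0920)² = 0.00846
  T term: (-2×0.0530)² = 0.0112
Total = 0.0197. Share from L = 0.00846/0.0197 = 0.430.

43.0%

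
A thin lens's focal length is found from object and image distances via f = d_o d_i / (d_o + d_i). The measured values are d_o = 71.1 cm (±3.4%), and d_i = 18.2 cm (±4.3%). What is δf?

∂f/∂d_o = (d_i/(d_o+d_i))² = 0.0415;  ∂f/∂d_i = (d_o/(d_o+d_i))² = 0.634
δf = √((∂f/∂d_o · δd_o)² + (∂f/∂d_i · δd_i)²) = √(0.0101 + 0.246) = 0.506 cm

0.506 cm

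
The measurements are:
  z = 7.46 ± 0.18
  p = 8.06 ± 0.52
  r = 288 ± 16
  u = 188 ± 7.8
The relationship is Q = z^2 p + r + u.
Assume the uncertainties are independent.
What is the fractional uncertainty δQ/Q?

Let w = z^2·p = 449. δw/w = √((2·δz/z)² + (1·δp/p)²) = √(0.00233 + 0.00416) = 0.0806, so δw = 36.1.
Q = w + r + u: δQ = √(δw² + δr² + δu²) = √(1310 + 256 + 60.8) = 40.3
Q = 925, so δQ/Q = 40.3/925 = 0.0436.

0.0436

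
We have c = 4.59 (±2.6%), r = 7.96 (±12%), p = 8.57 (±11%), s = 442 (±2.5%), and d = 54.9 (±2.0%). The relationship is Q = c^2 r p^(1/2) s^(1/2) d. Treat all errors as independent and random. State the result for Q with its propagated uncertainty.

Q is a product of powers, so relative uncertainties combine in quadrature:
  (2·δc/c)² = (2×0.0260)² = 0.00270;  (1·δr/r)² = (1×0.120)² = 0.0144;  (½·δp/p)² = (0.5×0.110)² = 0.00302;  (½·δs/s)² = (0.5×0.0250)² = 0.000156;  (1·δd/d)² = (1×0.0200)² = 0.000400
δQ/Q = √(0.0207) = 0.144
Q = 5.67e+05, so δQ = 0.144 × 5.67e+05 = 81500.

(5.67 ± 0.815) × 10^5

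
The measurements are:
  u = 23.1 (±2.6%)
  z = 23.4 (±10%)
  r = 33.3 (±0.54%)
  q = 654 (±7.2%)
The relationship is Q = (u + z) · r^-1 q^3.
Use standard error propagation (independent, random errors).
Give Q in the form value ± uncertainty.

Let w = u + z = 46.5. δw = √(δu² + δz²) = √(0.361 + 5.48) = 2.42, so δw/w = 0.0520.
Q is then a monomial in w, r, q:
δQ/Q = √((δw/w)² + (-1·δr/r)² + (3·δq/q)²) = √(0.00270 + 2.92e-05 + 0.0467) = 0.222
Q = 3.91e+08, so δQ = 0.222 × 3.91e+08 = 8.68e+07.

(3.91 ± 0.868) × 10^8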